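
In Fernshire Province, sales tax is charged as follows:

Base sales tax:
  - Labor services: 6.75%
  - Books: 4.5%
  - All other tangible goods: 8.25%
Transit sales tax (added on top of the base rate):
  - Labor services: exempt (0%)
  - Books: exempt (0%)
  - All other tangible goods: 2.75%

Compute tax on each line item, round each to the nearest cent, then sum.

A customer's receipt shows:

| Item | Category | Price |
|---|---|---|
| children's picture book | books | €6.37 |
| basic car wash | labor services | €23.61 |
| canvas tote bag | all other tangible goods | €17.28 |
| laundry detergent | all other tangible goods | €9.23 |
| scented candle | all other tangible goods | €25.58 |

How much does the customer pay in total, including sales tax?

€89.68

Children's picture book €6.37: books → 4.5% + 0% transit = 4.5% → €0.29
Basic car wash €23.61: labor services → 6.75% + 0% transit = 6.75% → €1.59
Canvas tote bag €17.28: all other tangible goods → 8.25% + 2.75% transit = 11% → €1.90
Laundry detergent €9.23: all other tangible goods → 8.25% + 2.75% transit = 11% → €1.02
Scented candle €25.58: all other tangible goods → 8.25% + 2.75% transit = 11% → €2.81
Subtotal = €82.07; tax = €7.61; total due = €89.68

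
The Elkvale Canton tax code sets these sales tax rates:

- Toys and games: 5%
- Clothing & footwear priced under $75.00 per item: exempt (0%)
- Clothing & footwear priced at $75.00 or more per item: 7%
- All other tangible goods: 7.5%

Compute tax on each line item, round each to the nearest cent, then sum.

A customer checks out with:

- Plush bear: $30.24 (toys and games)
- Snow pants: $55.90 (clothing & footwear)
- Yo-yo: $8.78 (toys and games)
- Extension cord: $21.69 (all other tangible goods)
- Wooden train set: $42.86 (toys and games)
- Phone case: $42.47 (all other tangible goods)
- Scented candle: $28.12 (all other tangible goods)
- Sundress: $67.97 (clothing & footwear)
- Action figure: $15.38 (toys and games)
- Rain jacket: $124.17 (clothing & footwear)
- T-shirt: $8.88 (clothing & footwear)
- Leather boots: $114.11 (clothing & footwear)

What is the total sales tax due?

$28.47

Plush bear $30.24: toys and games → 5% → $1.51
Snow pants $55.90: clothing & footwear, under $75.00 → 0% → $0.00
Yo-yo $8.78: toys and games → 5% → $0.44
Extension cord $21.69: all other tangible goods → 7.5% → $1.63
Wooden train set $42.86: toys and games → 5% → $2.14
Phone case $42.47: all other tangible goods → 7.5% → $3.19
Scented candle $28.12: all other tangible goods → 7.5% → $2.11
Sundress $67.97: clothing & footwear, under $75.00 → 0% → $0.00
Action figure $15.38: toys and games → 5% → $0.77
Rain jacket $124.17: clothing & footwear, $75.00 or more → 7% → $8.69
T-shirt $8.88: clothing & footwear, under $75.00 → 0% → $0.00
Leather boots $114.11: clothing & footwear, $75.00 or more → 7% → $7.99
Total tax = $1.51 + $0.44 + $1.63 + $2.14 + $3.19 + $2.11 + $0.77 + $8.69 + $7.99 = $28.47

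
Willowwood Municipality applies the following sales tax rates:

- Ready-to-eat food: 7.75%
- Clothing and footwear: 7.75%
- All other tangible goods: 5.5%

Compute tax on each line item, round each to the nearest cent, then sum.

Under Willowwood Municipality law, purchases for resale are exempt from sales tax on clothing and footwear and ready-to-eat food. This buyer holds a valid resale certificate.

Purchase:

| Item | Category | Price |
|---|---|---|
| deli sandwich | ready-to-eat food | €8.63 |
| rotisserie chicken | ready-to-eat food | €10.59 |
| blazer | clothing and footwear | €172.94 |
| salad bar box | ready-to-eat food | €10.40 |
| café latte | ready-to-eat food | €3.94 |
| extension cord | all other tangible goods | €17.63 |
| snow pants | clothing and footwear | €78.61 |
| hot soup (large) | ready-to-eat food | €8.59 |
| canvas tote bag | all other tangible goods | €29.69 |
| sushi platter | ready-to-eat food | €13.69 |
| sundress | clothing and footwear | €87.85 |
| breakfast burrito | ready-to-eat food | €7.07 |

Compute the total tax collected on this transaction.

€2.60

Deli sandwich €8.63: ready-to-eat food, buyer-exempt → 0% → €0.00
Rotisserie chicken €10.59: ready-to-eat food, buyer-exempt → 0% → €0.00
Blazer €172.94: clothing and footwear, buyer-exempt → 0% → €0.00
Salad bar box €10.40: ready-to-eat food, buyer-exempt → 0% → €0.00
Café latte €3.94: ready-to-eat food, buyer-exempt → 0% → €0.00
Extension cord €17.63: all other tangible goods → 5.5% → €0.97
Snow pants €78.61: clothing and footwear, buyer-exempt → 0% → €0.00
Hot soup (large) €8.59: ready-to-eat food, buyer-exempt → 0% → €0.00
Canvas tote bag €29.69: all other tangible goods → 5.5% → €1.63
Sushi platter €13.69: ready-to-eat food, buyer-exempt → 0% → €0.00
Sundress €87.85: clothing and footwear, buyer-exempt → 0% → €0.00
Breakfast burrito €7.07: ready-to-eat food, buyer-exempt → 0% → €0.00
Total tax = €0.97 + €1.63 = €2.60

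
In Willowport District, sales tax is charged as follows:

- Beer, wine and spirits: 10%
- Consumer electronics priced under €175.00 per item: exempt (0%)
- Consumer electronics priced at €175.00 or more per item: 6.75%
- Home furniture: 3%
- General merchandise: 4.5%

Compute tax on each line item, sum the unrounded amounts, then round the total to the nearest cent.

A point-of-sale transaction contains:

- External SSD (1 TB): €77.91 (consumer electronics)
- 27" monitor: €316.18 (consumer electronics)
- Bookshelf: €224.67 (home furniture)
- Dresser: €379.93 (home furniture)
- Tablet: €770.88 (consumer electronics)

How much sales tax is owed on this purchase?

€91.51

External SSD (1 TB) €77.91: consumer electronics, under €175.00 → 0% → €0.00
27" monitor €316.18: consumer electronics, €175.00 or more → 6.75% → €21.34215
Bookshelf €224.67: home furniture → 3% → €6.7401
Dresser €379.93: home furniture → 3% → €11.3979
Tablet €770.88: consumer electronics, €175.00 or more → 6.75% → €52.0344
Unrounded tax sum = €91.51455 → €91.51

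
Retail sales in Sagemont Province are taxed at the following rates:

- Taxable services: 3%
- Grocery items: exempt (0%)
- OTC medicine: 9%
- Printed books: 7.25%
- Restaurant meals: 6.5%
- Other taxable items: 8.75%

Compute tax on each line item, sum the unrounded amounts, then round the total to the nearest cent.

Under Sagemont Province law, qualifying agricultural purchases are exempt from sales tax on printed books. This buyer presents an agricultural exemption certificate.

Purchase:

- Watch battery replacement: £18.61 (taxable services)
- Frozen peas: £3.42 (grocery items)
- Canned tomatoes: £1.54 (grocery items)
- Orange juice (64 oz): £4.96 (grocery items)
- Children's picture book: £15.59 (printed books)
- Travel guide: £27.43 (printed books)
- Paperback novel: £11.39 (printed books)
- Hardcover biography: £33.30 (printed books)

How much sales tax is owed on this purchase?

£0.56

Watch battery replacement £18.61: taxable services → 3% → £0.5583
Frozen peas £3.42: grocery items → 0% → £0.00
Canned tomatoes £1.54: grocery items → 0% → £0.00
Orange juice (64 oz) £4.96: grocery items → 0% → £0.00
Children's picture book £15.59: printed books, buyer-exempt → 0% → £0.00
Travel guide £27.43: printed books, buyer-exempt → 0% → £0.00
Paperback novel £11.39: printed books, buyer-exempt → 0% → £0.00
Hardcover biography £33.30: printed books, buyer-exempt → 0% → £0.00
Unrounded tax sum = £0.5583 → £0.56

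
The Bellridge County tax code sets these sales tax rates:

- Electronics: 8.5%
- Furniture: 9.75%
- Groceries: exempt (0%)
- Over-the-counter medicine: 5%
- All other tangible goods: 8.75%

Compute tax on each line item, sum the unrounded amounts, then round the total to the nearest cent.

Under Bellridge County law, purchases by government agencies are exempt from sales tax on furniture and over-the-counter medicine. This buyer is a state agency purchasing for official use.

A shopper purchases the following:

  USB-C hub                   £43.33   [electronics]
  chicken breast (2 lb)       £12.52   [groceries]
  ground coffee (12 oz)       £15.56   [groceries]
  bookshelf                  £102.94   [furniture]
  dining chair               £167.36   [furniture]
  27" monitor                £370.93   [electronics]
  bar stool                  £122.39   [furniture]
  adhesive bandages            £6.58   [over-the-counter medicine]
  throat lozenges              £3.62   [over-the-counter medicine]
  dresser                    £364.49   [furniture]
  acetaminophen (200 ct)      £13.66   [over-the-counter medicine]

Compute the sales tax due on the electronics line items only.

£35.21

USB-C hub £43.33: electronics → 8.5% → £3.68305
27" monitor £370.93: electronics → 8.5% → £31.52905
Tax on electronics: unrounded sum = £35.2121 → £35.21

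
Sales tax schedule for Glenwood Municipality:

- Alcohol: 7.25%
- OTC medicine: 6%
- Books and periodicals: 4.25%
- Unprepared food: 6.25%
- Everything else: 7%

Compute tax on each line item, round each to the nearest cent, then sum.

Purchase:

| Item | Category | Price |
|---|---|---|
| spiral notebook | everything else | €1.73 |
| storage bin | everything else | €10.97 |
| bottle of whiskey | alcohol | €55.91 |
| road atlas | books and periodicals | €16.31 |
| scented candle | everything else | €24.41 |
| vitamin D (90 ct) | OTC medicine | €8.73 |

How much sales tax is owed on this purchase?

Spiral notebook €1.73: everything else → 7% → €0.12
Storage bin €10.97: everything else → 7% → €0.77
Bottle of whiskey €55.91: alcohol → 7.25% → €4.05
Road atlas €16.31: books and periodicals → 4.25% → €0.69
Scented candle €24.41: everything else → 7% → €1.71
Vitamin D (90 ct) €8.73: OTC medicine → 6% → €0.52
Total tax = €0.12 + €0.77 + €4.05 + €0.69 + €1.71 + €0.52 = €7.86

€7.86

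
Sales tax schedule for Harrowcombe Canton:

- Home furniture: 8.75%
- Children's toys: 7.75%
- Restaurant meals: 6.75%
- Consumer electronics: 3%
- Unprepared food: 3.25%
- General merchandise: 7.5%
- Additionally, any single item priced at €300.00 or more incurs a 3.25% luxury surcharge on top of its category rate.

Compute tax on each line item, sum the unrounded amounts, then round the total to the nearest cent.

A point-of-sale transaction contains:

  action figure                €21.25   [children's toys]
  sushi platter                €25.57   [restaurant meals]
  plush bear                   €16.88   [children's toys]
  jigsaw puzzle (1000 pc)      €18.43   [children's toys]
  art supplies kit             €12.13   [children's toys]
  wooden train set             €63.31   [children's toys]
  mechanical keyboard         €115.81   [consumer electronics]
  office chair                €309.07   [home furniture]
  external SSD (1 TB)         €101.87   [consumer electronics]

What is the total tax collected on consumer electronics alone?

€6.53

Mechanical keyboard €115.81: consumer electronics → 3% → €3.4743
External SSD (1 TB) €101.87: consumer electronics → 3% → €3.0561
Tax on consumer electronics: unrounded sum = €6.5304 → €6.53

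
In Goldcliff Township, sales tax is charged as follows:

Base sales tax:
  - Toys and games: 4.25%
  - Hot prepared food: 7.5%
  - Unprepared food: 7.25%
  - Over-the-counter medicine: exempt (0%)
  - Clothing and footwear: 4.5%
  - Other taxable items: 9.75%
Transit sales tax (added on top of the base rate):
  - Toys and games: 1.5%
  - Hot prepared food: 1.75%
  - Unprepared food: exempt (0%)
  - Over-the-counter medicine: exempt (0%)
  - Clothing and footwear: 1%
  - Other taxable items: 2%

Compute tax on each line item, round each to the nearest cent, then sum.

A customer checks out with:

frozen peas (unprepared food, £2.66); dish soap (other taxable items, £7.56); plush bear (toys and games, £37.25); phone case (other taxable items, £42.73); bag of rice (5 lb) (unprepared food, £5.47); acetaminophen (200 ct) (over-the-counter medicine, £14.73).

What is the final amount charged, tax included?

£119.04

Frozen peas £2.66: unprepared food → 7.25% + 0% transit = 7.25% → £0.19
Dish soap £7.56: other taxable items → 9.75% + 2% transit = 11.75% → £0.89
Plush bear £37.25: toys and games → 4.25% + 1.5% transit = 5.75% → £2.14
Phone case £42.73: other taxable items → 9.75% + 2% transit = 11.75% → £5.02
Bag of rice (5 lb) £5.47: unprepared food → 7.25% + 0% transit = 7.25% → £0.40
Acetaminophen (200 ct) £14.73: over-the-counter medicine → 0% + 0% transit = 0% → £0.00
Subtotal = £110.40; tax = £8.64; total due = £119.04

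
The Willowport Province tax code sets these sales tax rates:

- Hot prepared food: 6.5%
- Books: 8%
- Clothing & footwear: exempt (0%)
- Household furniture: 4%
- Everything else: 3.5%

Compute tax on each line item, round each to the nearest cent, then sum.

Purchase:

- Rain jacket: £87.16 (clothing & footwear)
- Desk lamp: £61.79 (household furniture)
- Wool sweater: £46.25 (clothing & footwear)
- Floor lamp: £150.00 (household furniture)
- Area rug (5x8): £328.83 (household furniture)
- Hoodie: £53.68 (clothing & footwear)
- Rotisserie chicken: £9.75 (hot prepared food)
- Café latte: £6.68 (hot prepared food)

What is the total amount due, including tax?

Rain jacket £87.16: clothing & footwear → 0% → £0.00
Desk lamp £61.79: household furniture → 4% → £2.47
Wool sweater £46.25: clothing & footwear → 0% → £0.00
Floor lamp £150.00: household furniture → 4% → £6.00
Area rug (5x8) £328.83: household furniture → 4% → £13.15
Hoodie £53.68: clothing & footwear → 0% → £0.00
Rotisserie chicken £9.75: hot prepared food → 6.5% → £0.63
Café latte £6.68: hot prepared food → 6.5% → £0.43
Subtotal = £744.14; tax = £22.68; total due = £766.82

£766.82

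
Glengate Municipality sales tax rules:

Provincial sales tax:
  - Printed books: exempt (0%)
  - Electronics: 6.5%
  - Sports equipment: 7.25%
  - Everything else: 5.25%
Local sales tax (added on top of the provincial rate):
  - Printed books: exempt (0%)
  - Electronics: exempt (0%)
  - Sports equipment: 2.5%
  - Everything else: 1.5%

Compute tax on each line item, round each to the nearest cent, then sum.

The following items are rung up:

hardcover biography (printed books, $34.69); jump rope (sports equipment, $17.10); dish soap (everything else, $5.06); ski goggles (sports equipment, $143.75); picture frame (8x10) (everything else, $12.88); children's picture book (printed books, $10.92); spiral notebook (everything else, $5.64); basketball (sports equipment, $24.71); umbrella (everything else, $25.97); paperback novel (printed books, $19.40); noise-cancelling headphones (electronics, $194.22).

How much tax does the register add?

Hardcover biography $34.69: printed books → 0% + 0% local = 0% → $0.00
Jump rope $17.10: sports equipment → 7.25% + 2.5% local = 9.75% → $1.67
Dish soap $5.06: everything else → 5.25% + 1.5% local = 6.75% → $0.34
Ski goggles $143.75: sports equipment → 7.25% + 2.5% local = 9.75% → $14.02
Picture frame (8x10) $12.88: everything else → 5.25% + 1.5% local = 6.75% → $0.87
Children's picture book $10.92: printed books → 0% + 0% local = 0% → $0.00
Spiral notebook $5.64: everything else → 5.25% + 1.5% local = 6.75% → $0.38
Basketball $24.71: sports equipment → 7.25% + 2.5% local = 9.75% → $2.41
Umbrella $25.97: everything else → 5.25% + 1.5% local = 6.75% → $1.75
Paperback novel $19.40: printed books → 0% + 0% local = 0% → $0.00
Noise-cancelling headphones $194.22: electronics → 6.5% + 0% local = 6.5% → $12.62
Total tax = $1.67 + $0.34 + $14.02 + $0.87 + $0.38 + $2.41 + $1.75 + $12.62 = $34.06

$34.06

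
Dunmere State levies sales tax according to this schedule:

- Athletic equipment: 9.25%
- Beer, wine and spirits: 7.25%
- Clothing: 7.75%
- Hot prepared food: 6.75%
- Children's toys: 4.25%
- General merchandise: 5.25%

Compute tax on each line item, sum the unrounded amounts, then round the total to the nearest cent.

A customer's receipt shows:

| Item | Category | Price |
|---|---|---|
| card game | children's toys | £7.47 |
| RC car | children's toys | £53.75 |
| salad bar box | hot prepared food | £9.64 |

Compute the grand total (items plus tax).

£74.11

Card game £7.47: children's toys → 4.25% → £0.317475
RC car £53.75: children's toys → 4.25% → £2.284375
Salad bar box £9.64: hot prepared food → 6.75% → £0.6507
Subtotal = £70.86; unrounded tax = £3.25255 → £3.25; total due = £74.11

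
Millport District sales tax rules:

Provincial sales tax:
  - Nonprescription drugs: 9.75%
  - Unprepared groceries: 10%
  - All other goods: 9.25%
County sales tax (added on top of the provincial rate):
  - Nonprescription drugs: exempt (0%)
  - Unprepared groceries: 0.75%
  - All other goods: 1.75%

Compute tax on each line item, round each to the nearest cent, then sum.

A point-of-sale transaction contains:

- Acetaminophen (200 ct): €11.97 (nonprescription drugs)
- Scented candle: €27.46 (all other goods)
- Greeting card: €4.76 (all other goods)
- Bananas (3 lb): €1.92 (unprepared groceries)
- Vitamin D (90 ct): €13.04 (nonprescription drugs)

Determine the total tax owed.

€6.19

Acetaminophen (200 ct) €11.97: nonprescription drugs → 9.75% + 0% county = 9.75% → €1.17
Scented candle €27.46: all other goods → 9.25% + 1.75% county = 11% → €3.02
Greeting card €4.76: all other goods → 9.25% + 1.75% county = 11% → €0.52
Bananas (3 lb) €1.92: unprepared groceries → 10% + 0.75% county = 10.75% → €0.21
Vitamin D (90 ct) €13.04: nonprescription drugs → 9.75% + 0% county = 9.75% → €1.27
Total tax = €1.17 + €3.02 + €0.52 + €0.21 + €1.27 = €6.19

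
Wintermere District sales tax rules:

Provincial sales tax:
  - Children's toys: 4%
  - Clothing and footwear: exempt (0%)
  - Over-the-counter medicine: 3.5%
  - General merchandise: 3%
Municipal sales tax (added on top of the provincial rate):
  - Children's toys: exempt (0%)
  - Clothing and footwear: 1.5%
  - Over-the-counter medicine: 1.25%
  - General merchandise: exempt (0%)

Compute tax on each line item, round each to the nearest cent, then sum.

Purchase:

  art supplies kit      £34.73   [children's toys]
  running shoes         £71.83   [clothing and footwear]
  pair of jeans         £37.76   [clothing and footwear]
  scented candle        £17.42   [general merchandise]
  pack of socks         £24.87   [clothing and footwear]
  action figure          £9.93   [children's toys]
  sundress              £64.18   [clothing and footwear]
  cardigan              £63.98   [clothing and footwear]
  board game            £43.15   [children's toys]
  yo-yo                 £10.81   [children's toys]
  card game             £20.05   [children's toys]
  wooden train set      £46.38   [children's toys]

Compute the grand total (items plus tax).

£456.16

Art supplies kit £34.73: children's toys → 4% + 0% municipal = 4% → £1.39
Running shoes £71.83: clothing and footwear → 0% + 1.5% municipal = 1.5% → £1.08
Pair of jeans £37.76: clothing and footwear → 0% + 1.5% municipal = 1.5% → £0.57
Scented candle £17.42: general merchandise → 3% + 0% municipal = 3% → £0.52
Pack of socks £24.87: clothing and footwear → 0% + 1.5% municipal = 1.5% → £0.37
Action figure £9.93: children's toys → 4% + 0% municipal = 4% → £0.40
Sundress £64.18: clothing and footwear → 0% + 1.5% municipal = 1.5% → £0.96
Cardigan £63.98: clothing and footwear → 0% + 1.5% municipal = 1.5% → £0.96
Board game £43.15: children's toys → 4% + 0% municipal = 4% → £1.73
Yo-yo £10.81: children's toys → 4% + 0% municipal = 4% → £0.43
Card game £20.05: children's toys → 4% + 0% municipal = 4% → £0.80
Wooden train set £46.38: children's toys → 4% + 0% municipal = 4% → £1.86
Subtotal = £445.09; tax = £11.07; total due = £456.16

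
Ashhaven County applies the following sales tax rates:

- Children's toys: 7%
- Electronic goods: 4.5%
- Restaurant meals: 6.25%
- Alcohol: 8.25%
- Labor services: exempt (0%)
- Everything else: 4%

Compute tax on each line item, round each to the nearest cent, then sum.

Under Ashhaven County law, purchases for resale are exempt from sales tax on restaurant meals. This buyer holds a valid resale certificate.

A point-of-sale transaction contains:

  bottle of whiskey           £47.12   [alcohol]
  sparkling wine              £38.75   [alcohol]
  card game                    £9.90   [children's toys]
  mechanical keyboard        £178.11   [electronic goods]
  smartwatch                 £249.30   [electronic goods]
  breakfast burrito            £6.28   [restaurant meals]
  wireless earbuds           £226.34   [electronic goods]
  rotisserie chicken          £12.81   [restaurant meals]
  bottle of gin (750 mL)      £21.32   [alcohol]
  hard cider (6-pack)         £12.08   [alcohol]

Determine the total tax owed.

£39.96

Bottle of whiskey £47.12: alcohol → 8.25% → £3.89
Sparkling wine £38.75: alcohol → 8.25% → £3.20
Card game £9.90: children's toys → 7% → £0.69
Mechanical keyboard £178.11: electronic goods → 4.5% → £8.01
Smartwatch £249.30: electronic goods → 4.5% → £11.22
Breakfast burrito £6.28: restaurant meals, buyer-exempt → 0% → £0.00
Wireless earbuds £226.34: electronic goods → 4.5% → £10.19
Rotisserie chicken £12.81: restaurant meals, buyer-exempt → 0% → £0.00
Bottle of gin (750 mL) £21.32: alcohol → 8.25% → £1.76
Hard cider (6-pack) £12.08: alcohol → 8.25% → £1.00
Total tax = £3.89 + £3.20 + £0.69 + £8.01 + £11.22 + £10.19 + £1.76 + £1.00 = £39.96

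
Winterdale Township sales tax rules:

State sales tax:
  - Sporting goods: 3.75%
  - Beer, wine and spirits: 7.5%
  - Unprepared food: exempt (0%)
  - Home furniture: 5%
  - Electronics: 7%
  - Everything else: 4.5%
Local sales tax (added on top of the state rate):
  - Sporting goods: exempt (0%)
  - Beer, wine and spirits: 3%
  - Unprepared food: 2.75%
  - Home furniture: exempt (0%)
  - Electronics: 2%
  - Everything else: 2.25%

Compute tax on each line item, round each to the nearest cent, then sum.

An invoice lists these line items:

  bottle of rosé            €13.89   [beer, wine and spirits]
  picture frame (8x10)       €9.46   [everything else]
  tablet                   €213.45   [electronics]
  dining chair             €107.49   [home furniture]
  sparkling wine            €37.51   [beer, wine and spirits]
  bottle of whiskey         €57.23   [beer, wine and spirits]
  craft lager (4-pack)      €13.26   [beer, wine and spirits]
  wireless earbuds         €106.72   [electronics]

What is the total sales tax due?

€47.62

Bottle of rosé €13.89: beer, wine and spirits → 7.5% + 3% local = 10.5% → €1.46
Picture frame (8x10) €9.46: everything else → 4.5% + 2.25% local = 6.75% → €0.64
Tablet €213.45: electronics → 7% + 2% local = 9% → €19.21
Dining chair €107.49: home furniture → 5% + 0% local = 5% → €5.37
Sparkling wine €37.51: beer, wine and spirits → 7.5% + 3% local = 10.5% → €3.94
Bottle of whiskey €57.23: beer, wine and spirits → 7.5% + 3% local = 10.5% → €6.01
Craft lager (4-pack) €13.26: beer, wine and spirits → 7.5% + 3% local = 10.5% → €1.39
Wireless earbuds €106.72: electronics → 7% + 2% local = 9% → €9.60
Total tax = €1.46 + €0.64 + €19.21 + €5.37 + €3.94 + €6.01 + €1.39 + €9.60 = €47.62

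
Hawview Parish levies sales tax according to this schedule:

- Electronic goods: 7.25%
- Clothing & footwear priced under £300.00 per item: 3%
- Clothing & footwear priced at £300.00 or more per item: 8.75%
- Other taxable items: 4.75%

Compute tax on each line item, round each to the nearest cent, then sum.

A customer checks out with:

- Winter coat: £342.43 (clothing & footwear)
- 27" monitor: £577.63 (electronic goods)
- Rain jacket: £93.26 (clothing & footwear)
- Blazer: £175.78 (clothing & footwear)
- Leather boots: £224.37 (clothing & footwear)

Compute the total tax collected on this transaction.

£86.64

Winter coat £342.43: clothing & footwear, £300.00 or more → 8.75% → £29.96
27" monitor £577.63: electronic goods → 7.25% → £41.88
Rain jacket £93.26: clothing & footwear, under £300.00 → 3% → £2.80
Blazer £175.78: clothing & footwear, under £300.00 → 3% → £5.27
Leather boots £224.37: clothing & footwear, under £300.00 → 3% → £6.73
Total tax = £29.96 + £41.88 + £2.80 + £5.27 + £6.73 = £86.64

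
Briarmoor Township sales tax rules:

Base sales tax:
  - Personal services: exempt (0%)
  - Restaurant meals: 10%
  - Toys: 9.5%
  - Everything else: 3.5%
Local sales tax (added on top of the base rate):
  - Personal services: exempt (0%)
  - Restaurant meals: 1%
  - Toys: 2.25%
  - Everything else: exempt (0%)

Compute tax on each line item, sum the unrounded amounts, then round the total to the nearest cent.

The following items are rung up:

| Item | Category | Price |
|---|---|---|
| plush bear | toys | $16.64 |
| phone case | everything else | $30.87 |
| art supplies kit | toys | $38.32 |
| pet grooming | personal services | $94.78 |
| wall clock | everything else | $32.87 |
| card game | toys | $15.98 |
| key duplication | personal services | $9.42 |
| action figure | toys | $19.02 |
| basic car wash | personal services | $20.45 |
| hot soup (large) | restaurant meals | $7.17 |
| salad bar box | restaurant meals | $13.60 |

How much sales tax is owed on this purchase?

Plush bear $16.64: toys → 9.5% + 2.25% local = 11.75% → $1.9552
Phone case $30.87: everything else → 3.5% + 0% local = 3.5% → $1.08045
Art supplies kit $38.32: toys → 9.5% + 2.25% local = 11.75% → $4.5026
Pet grooming $94.78: personal services → 0% + 0% local = 0% → $0.00
Wall clock $32.87: everything else → 3.5% + 0% local = 3.5% → $1.15045
Card game $15.98: toys → 9.5% + 2.25% local = 11.75% → $1.87765
Key duplication $9.42: personal services → 0% + 0% local = 0% → $0.00
Action figure $19.02: toys → 9.5% + 2.25% local = 11.75% → $2.23485
Basic car wash $20.45: personal services → 0% + 0% local = 0% → $0.00
Hot soup (large) $7.17: restaurant meals → 10% + 1% local = 11% → $0.7887
Salad bar box $13.60: restaurant meals → 10% + 1% local = 11% → $1.496
Unrounded tax sum = $15.0859 → $15.09

$15.09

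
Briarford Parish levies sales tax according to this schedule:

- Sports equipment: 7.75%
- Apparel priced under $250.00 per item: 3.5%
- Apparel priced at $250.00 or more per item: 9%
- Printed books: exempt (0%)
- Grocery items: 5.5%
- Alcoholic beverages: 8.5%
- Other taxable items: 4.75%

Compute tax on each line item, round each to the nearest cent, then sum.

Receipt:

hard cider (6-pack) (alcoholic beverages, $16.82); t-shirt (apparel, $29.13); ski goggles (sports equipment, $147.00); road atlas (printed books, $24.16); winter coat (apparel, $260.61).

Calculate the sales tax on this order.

Hard cider (6-pack) $16.82: alcoholic beverages → 8.5% → $1.43
T-shirt $29.13: apparel, under $250.00 → 3.5% → $1.02
Ski goggles $147.00: sports equipment → 7.75% → $11.39
Road atlas $24.16: printed books → 0% → $0.00
Winter coat $260.61: apparel, $250.00 or more → 9% → $23.45
Total tax = $1.43 + $1.02 + $11.39 + $23.45 = $37.29

$37.29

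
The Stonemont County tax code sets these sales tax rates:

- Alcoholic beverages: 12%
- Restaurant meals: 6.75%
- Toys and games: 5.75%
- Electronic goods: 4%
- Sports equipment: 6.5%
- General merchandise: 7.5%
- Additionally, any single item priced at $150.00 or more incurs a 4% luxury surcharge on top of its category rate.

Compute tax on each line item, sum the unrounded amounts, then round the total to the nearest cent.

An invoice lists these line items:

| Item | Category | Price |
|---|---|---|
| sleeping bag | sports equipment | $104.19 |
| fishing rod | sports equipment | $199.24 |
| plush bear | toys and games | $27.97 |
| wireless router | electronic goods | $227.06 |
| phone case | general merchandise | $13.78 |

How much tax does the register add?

$48.50

Sleeping bag $104.19: sports equipment → 6.5% → $6.77235
Fishing rod $199.24: sports equipment → 6.5% + 4% surcharge = 10.5% → $20.9202
Plush bear $27.97: toys and games → 5.75% → $1.608275
Wireless router $227.06: electronic goods → 4% + 4% surcharge = 8% → $18.1648
Phone case $13.78: general merchandise → 7.5% → $1.0335
Unrounded tax sum = $48.499125 → $48.50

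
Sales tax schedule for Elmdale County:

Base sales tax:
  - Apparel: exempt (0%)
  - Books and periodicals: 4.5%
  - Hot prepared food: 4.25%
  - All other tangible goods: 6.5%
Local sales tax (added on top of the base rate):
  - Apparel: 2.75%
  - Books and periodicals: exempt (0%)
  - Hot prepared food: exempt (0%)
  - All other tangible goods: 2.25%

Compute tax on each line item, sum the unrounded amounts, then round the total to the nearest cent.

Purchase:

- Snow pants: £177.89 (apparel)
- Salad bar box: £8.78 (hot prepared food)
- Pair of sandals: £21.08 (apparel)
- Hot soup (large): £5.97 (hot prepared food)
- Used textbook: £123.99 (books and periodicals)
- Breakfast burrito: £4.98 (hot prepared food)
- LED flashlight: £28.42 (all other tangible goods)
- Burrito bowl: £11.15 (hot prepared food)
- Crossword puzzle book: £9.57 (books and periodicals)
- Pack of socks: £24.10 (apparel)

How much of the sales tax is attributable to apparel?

£6.13

Snow pants £177.89: apparel → 0% + 2.75% local = 2.75% → £4.891975
Pair of sandals £21.08: apparel → 0% + 2.75% local = 2.75% → £0.5797
Pack of socks £24.10: apparel → 0% + 2.75% local = 2.75% → £0.66275
Tax on apparel: unrounded sum = £6.134425 → £6.13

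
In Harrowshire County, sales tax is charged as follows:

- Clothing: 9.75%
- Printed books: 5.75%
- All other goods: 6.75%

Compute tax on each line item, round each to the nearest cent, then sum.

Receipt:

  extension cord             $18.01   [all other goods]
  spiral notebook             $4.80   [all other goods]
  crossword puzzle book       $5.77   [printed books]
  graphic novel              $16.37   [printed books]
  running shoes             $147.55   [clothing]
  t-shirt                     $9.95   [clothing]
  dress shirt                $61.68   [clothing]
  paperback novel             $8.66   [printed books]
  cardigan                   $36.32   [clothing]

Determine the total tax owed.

Extension cord $18.01: all other goods → 6.75% → $1.22
Spiral notebook $4.80: all other goods → 6.75% → $0.32
Crossword puzzle book $5.77: printed books → 5.75% → $0.33
Graphic novel $16.37: printed books → 5.75% → $0.94
Running shoes $147.55: clothing → 9.75% → $14.39
T-shirt $9.95: clothing → 9.75% → $0.97
Dress shirt $61.68: clothing → 9.75% → $6.01
Paperback novel $8.66: printed books → 5.75% → $0.50
Cardigan $36.32: clothing → 9.75% → $3.54
Total tax = $1.22 + $0.32 + $0.33 + $0.94 + $14.39 + $0.97 + $6.01 + $0.50 + $3.54 = $28.22

$28.22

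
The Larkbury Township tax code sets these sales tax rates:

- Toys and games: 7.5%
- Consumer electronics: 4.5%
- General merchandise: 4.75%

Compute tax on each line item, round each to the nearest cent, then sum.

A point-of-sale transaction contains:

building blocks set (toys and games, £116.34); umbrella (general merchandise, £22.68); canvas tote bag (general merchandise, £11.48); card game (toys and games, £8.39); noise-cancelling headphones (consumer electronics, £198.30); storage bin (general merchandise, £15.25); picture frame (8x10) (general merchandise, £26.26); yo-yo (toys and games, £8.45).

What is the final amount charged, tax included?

£429.66

Building blocks set £116.34: toys and games → 7.5% → £8.73
Umbrella £22.68: general merchandise → 4.75% → £1.08
Canvas tote bag £11.48: general merchandise → 4.75% → £0.55
Card game £8.39: toys and games → 7.5% → £0.63
Noise-cancelling headphones £198.30: consumer electronics → 4.5% → £8.92
Storage bin £15.25: general merchandise → 4.75% → £0.72
Picture frame (8x10) £26.26: general merchandise → 4.75% → £1.25
Yo-yo £8.45: toys and games → 7.5% → £0.63
Subtotal = £407.15; tax = £22.51; total due = £429.66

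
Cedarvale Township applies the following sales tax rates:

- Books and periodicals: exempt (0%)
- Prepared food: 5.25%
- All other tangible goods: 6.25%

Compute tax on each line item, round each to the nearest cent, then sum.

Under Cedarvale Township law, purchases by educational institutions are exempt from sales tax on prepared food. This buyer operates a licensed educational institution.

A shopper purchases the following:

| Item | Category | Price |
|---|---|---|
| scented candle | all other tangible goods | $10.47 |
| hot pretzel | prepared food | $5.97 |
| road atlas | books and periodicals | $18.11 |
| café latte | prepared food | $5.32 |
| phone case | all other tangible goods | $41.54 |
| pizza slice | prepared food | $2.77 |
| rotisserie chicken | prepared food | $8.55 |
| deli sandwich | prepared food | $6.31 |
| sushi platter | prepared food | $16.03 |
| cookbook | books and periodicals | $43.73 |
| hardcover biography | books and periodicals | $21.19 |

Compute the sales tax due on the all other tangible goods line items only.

$3.25

Scented candle $10.47: all other tangible goods → 6.25% → $0.65
Phone case $41.54: all other tangible goods → 6.25% → $2.60
Tax on all other tangible goods = $0.65 + $2.60 = $3.25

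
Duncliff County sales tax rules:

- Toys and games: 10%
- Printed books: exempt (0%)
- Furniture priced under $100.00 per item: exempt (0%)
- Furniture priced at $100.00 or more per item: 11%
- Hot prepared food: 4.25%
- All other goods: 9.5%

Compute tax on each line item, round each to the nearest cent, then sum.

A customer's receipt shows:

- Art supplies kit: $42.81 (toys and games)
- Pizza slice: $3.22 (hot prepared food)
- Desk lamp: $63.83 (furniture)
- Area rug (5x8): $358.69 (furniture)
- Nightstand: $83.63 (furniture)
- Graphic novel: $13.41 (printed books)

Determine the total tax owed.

$43.88

Art supplies kit $42.81: toys and games → 10% → $4.28
Pizza slice $3.22: hot prepared food → 4.25% → $0.14
Desk lamp $63.83: furniture, under $100.00 → 0% → $0.00
Area rug (5x8) $358.69: furniture, $100.00 or more → 11% → $39.46
Nightstand $83.63: furniture, under $100.00 → 0% → $0.00
Graphic novel $13.41: printed books → 0% → $0.00
Total tax = $4.28 + $0.14 + $39.46 = $43.88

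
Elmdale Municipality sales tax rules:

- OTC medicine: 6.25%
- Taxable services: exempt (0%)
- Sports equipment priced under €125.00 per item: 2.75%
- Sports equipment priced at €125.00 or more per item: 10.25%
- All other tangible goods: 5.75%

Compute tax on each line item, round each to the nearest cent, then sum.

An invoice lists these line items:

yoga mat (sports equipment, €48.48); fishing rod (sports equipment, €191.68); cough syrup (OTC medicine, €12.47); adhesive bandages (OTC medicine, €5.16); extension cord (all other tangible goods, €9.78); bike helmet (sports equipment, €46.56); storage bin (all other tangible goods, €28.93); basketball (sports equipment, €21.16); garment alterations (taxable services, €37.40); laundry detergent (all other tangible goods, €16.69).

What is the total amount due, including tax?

€445.43

Yoga mat €48.48: sports equipment, under €125.00 → 2.75% → €1.33
Fishing rod €191.68: sports equipment, €125.00 or more → 10.25% → €19.65
Cough syrup €12.47: OTC medicine → 6.25% → €0.78
Adhesive bandages €5.16: OTC medicine → 6.25% → €0.32
Extension cord €9.78: all other tangible goods → 5.75% → €0.56
Bike helmet €46.56: sports equipment, under €125.00 → 2.75% → €1.28
Storage bin €28.93: all other tangible goods → 5.75% → €1.66
Basketball €21.16: sports equipment, under €125.00 → 2.75% → €0.58
Garment alterations €37.40: taxable services → 0% → €0.00
Laundry detergent €16.69: all other tangible goods → 5.75% → €0.96
Subtotal = €418.31; tax = €27.12; total due = €445.43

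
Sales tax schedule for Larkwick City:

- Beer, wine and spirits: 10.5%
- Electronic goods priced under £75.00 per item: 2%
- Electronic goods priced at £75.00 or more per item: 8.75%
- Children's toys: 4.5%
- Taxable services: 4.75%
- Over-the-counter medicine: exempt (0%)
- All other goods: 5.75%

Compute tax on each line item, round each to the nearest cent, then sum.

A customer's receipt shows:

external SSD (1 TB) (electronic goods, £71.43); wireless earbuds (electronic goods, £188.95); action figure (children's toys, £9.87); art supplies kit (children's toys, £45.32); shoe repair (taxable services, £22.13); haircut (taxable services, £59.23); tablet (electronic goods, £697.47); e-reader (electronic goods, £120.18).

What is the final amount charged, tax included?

External SSD (1 TB) £71.43: electronic goods, under £75.00 → 2% → £1.43
Wireless earbuds £188.95: electronic goods, £75.00 or more → 8.75% → £16.53
Action figure £9.87: children's toys → 4.5% → £0.44
Art supplies kit £45.32: children's toys → 4.5% → £2.04
Shoe repair £22.13: taxable services → 4.75% → £1.05
Haircut £59.23: taxable services → 4.75% → £2.81
Tablet £697.47: electronic goods, £75.00 or more → 8.75% → £61.03
E-reader £120.18: electronic goods, £75.00 or more → 8.75% → £10.52
Subtotal = £1214.58; tax = £95.85; total due = £1310.43

£1310.43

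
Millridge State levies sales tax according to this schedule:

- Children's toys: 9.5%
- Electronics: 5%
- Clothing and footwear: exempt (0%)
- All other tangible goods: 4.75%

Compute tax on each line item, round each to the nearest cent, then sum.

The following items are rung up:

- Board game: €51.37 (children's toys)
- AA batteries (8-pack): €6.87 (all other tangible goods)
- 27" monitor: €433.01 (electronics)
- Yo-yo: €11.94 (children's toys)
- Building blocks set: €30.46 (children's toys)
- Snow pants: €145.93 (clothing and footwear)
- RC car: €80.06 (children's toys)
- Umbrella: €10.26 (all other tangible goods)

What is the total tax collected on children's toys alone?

Board game €51.37: children's toys → 9.5% → €4.88
Yo-yo €11.94: children's toys → 9.5% → €1.13
Building blocks set €30.46: children's toys → 9.5% → €2.89
RC car €80.06: children's toys → 9.5% → €7.61
Tax on children's toys = €4.88 + €1.13 + €2.89 + €7.61 = €16.51

€16.51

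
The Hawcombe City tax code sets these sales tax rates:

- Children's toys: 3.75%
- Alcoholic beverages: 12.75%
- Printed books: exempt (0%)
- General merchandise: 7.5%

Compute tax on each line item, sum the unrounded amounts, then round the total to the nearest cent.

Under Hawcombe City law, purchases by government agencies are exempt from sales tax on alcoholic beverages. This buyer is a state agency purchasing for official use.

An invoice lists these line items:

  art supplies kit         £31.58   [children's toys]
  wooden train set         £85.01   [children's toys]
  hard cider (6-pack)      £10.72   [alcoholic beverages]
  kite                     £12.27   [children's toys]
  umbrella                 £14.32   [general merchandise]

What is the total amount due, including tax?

Art supplies kit £31.58: children's toys → 3.75% → £1.18425
Wooden train set £85.01: children's toys → 3.75% → £3.187875
Hard cider (6-pack) £10.72: alcoholic beverages, buyer-exempt → 0% → £0.00
Kite £12.27: children's toys → 3.75% → £0.460125
Umbrella £14.32: general merchandise → 7.5% → £1.074
Subtotal = £153.90; unrounded tax = £5.90625 → £5.91; total due = £159.81

£159.81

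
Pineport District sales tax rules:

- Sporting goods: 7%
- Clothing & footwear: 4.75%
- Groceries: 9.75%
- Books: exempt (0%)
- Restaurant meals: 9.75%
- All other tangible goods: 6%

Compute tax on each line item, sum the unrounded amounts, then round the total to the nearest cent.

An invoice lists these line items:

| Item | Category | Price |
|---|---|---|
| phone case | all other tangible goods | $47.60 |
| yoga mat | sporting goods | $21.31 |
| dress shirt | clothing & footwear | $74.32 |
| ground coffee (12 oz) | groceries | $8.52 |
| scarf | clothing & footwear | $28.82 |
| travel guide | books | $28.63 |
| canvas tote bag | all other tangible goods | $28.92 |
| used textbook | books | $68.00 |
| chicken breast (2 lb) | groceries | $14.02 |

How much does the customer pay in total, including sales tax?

Phone case $47.60: all other tangible goods → 6% → $2.856
Yoga mat $21.31: sporting goods → 7% → $1.4917
Dress shirt $74.32: clothing & footwear → 4.75% → $3.5302
Ground coffee (12 oz) $8.52: groceries → 9.75% → $0.8307
Scarf $28.82: clothing & footwear → 4.75% → $1.36895
Travel guide $28.63: books → 0% → $0.00
Canvas tote bag $28.92: all other tangible goods → 6% → $1.7352
Used textbook $68.00: books → 0% → $0.00
Chicken breast (2 lb) $14.02: groceries → 9.75% → $1.36695
Subtotal = $320.14; unrounded tax = $13.1797 → $13.18; total due = $333.32

$333.32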